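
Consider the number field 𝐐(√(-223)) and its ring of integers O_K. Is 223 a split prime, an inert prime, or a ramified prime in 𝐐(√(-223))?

d = -223 ≡ 1 (mod 4), so O_K = ℤ[(1+√-223)/2] and disc(K) = d = -223.
223 divides disc(K) = -223, so 223 ramifies.

223 is ramified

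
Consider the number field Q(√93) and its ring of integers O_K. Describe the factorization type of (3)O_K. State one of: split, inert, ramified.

Since 93 ≡ 1 mod 4, the ring of integers is ℤ[(1+√93)/2] with discriminant 93.
Ramification test: 3 | 93. The prime 3 ramifies in K.

ramifies in O_K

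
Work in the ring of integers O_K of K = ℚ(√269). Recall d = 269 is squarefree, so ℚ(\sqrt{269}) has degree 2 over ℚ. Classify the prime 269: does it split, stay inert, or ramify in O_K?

d = 269 ≡ 1 (mod 4), so O_K = ℤ[(1+√269)/2] and disc(K) = d = 269.
disc(K) = 269 = 269·1, so p = 269 is ramified.

ramified — (269) = 𝔭²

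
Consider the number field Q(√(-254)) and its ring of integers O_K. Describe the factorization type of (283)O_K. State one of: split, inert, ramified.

p splits

Since -254 ≢ 1 mod 4, the ring of integers is ℤ[√-254] with discriminant 4·(-254) = -1016.
disc(K) = -1016 is not divisible by 283; 283 is unramified.
Euler's criterion: (-254)^141 mod 283 = 1. Thus (-254|283) = 1.
d is a quadratic residue mod p, hence 283 splits in O_K.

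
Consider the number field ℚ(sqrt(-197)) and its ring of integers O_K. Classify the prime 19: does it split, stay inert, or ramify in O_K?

p is inert

d = -197 ≡ 3 (mod 4), so O_K = ℤ[√-197] and disc(K) = 4d = -788.
Since gcd(19, -788) = 1 the prime 19 does not ramify.
Compute (-197/19) via Euler: 12^((19-1)/2) mod 19 = 18, so (-197/19) = -1.
Legendre symbol -1 ⇒ 19 is inert.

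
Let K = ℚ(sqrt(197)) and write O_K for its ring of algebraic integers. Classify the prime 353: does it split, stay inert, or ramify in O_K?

splits completely

Since 197 ≡ 1 mod 4, the ring of integers is ℤ[(1+√197)/2] with discriminant 197.
Since gcd(353, 197) = 1 the prime 353 does not ramify.
(197/353) = 197^176 mod 353 = 1, giving Legendre symbol 1.
Legendre symbol 1 ⇒ 353 is split.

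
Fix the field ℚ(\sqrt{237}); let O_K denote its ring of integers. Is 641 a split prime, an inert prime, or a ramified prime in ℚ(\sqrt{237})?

237 mod 4 = 1, hence disc K = 237 and O_K = ℤ[(1+√237)/2].
disc(K) = 237 is not divisible by 641; 641 is unramified.
(237/641) = 237^320 mod 641 = 640, giving Legendre symbol -1.
Legendre symbol -1 ⇒ 641 is inert.

641 remains inert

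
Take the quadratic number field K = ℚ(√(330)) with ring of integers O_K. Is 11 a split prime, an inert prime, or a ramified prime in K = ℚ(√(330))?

d = 330 ≡ 2 (mod 4), so O_K = ℤ[√330] and disc(K) = 4d = 1320.
Ramification test: 11 | 1320. The prime 11 ramifies in K.

ramified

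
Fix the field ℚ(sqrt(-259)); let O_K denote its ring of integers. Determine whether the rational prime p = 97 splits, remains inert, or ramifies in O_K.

split — (97) = 𝔭₁𝔭₂ with 𝔭₁ ≠ 𝔭₂

Since -259 ≡ 1 mod 4, the ring of integers is ℤ[(1+√-259)/2] with discriminant -259.
disc(K) = -259 is not divisible by 97; 97 is unramified.
Compute (-259/97) via Euler: 32^((97-1)/2) mod 97 = 1, so (-259/97) = 1.
Legendre symbol 1 ⇒ 97 is split.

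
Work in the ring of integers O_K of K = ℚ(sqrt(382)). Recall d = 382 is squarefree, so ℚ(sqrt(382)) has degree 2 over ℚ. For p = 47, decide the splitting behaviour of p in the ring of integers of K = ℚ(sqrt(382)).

splits completely

382 mod 4 = 2, hence disc K = 4·382 = 1528 and O_K = ℤ[√382].
Since gcd(47, 1528) = 1 the prime 47 does not ramify.
Legendre symbol by Euler's criterion: (382/47) ≡ 382^23 ≡ 1 (mod 47), i.e. (382/47) = 1.
Legendre symbol 1 ⇒ 47 is split.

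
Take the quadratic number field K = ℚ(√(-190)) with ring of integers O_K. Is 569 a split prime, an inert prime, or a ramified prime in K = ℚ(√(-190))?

d = -190 ≡ 2 (mod 4), so O_K = ℤ[√-190] and disc(K) = 4d = -760.
569 ∤ -760, so 569 is unramified.
Euler's criterion: (-190)^284 mod 569 = 568. Thus (-190|569) = -1.
d is a non-residue mod p, hence 569 remains inert in O_K.

p is inert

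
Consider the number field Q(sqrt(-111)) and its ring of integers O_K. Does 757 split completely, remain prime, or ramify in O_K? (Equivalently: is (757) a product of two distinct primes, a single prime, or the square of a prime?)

inert

d = -111 ≡ 1 (mod 4), so O_K = ℤ[(1+√-111)/2] and disc(K) = d = -111.
757 ∤ -111, so 757 is unramified.
Euler's criterion: (-111)^378 mod 757 = 756. Thus (-111|757) = -1.
d is a non-residue mod p, hence 757 remains inert in O_K.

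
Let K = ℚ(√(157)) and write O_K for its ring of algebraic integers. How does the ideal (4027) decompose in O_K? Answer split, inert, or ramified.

p is inert

d = 157 ≡ 1 (mod 4), so O_K = ℤ[(1+√157)/2] and disc(K) = d = 157.
4027 ∤ 157, so 4027 is unramified.
Legendre symbol by Euler's criterion: (157/4027) ≡ 157^2013 ≡ 4026 (mod 4027), i.e. (157/4027) = -1.
d is a non-residue mod p, hence 4027 remains inert in O_K.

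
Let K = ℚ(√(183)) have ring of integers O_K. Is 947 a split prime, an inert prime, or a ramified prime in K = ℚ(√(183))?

Since 183 ≢ 1 mod 4, the ring of integers is ℤ[√183] with discriminant 4·183 = 732.
disc(K) = 732 is not divisible by 947; 947 is unramified.
Legendre symbol by Euler's criterion: (183/947) ≡ 183^473 ≡ 946 (mod 947), i.e. (183/947) = -1.
(183/947) = -1, so 947 is inert.

947 remains inert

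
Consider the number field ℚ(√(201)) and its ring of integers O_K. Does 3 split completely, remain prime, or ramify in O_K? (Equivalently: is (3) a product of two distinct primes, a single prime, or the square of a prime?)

Since 201 ≡ 1 mod 4, the ring of integers is ℤ[(1+√201)/2] with discriminant 201.
disc(K) = 201 = 3·67, so p = 3 is ramified.

ramified — (3) = 𝔭²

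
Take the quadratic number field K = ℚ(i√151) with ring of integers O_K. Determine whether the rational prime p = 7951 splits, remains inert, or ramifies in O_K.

Since -151 ≡ 1 mod 4, the ring of integers is ℤ[(1+√-151)/2] with discriminant -151.
Since gcd(7951, -151) = 1 the prime 7951 does not ramify.
(-151/7951) = 7800^3975 mod 7951 = 1, giving Legendre symbol 1.
d is a quadratic residue mod p, hence 7951 splits in O_K.

p splits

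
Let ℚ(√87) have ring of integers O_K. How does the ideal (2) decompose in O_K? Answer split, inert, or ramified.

2 is ramified

87 mod 4 = 3, hence disc K = 4·87 = 348 and O_K = ℤ[√87].
Ramification test: 2 | 348. The prime 2 ramifies in K.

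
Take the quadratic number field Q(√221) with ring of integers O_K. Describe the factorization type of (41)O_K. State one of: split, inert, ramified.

d = 221 ≡ 1 (mod 4), so O_K = ℤ[(1+√221)/2] and disc(K) = d = 221.
41 ∤ 221, so 41 is unramified.
(221/41) = 16^20 mod 41 = 1, giving Legendre symbol 1.
d is a quadratic residue mod p, hence 41 splits in O_K.

split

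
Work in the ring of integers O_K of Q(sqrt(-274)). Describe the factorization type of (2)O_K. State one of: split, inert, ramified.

d = -274 ≡ 2 (mod 4), so O_K = ℤ[√-274] and disc(K) = 4d = -1096.
disc(K) = -1096 = 2·(-548), so p = 2 is ramified.

p ramifies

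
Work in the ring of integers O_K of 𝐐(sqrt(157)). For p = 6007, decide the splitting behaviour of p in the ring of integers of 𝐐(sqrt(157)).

remains prime (inert)

157 mod 4 = 1, hence disc K = 157 and O_K = ℤ[(1+√157)/2].
Since gcd(6007, 157) = 1 the prime 6007 does not ramify.
(157/6007) = 157^3003 mod 6007 = 6006, giving Legendre symbol -1.
Legendre symbol -1 ⇒ 6007 is inert.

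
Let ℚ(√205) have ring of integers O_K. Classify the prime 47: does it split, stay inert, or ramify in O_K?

split — (47) = 𝔭₁𝔭₂ with 𝔭₁ ≠ 𝔭₂

205 mod 4 = 1, hence disc K = 205 and O_K = ℤ[(1+√205)/2].
47 ∤ 205, so 47 is unramified.
Compute (205/47) via Euler: 17^((47-1)/2) mod 47 = 1, so (205/47) = 1.
(205/47) = 1, so 47 splits.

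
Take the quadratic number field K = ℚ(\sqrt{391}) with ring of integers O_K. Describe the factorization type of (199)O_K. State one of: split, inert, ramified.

Since 391 ≢ 1 mod 4, the ring of integers is ℤ[√391] with discriminant 4·391 = 1564.
Since gcd(199, 1564) = 1 the prime 199 does not ramify.
Euler's criterion: 391^99 mod 199 = 198. Thus (391|199) = -1.
d is a non-residue mod p, hence 199 remains inert in O_K.

inert — (199) stays prime in O_K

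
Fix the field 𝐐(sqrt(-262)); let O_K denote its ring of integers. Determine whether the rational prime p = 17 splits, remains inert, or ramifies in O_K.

inert

-262 mod 4 = 2, hence disc K = 4·(-262) = -1048 and O_K = ℤ[√-262].
17 ∤ -1048, so 17 is unramified.
Compute (-262/17) via Euler: 10^((17-1)/2) mod 17 = 16, so (-262/17) = -1.
(-262/17) = -1, so 17 is inert.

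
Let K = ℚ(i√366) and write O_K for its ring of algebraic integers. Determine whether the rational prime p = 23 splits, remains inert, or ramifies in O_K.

d = -366 ≡ 2 (mod 4), so O_K = ℤ[√-366] and disc(K) = 4d = -1464.
23 ∤ -1464, so 23 is unramified.
(-366/23) = 2^11 mod 23 = 1, giving Legendre symbol 1.
(-366/23) = 1, so 23 splits.

split — (23) = 𝔭₁𝔭₂ with 𝔭₁ ≠ 𝔭₂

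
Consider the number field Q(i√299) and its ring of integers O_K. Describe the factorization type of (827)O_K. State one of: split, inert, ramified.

827 splits in O_K

d = -299 ≡ 1 (mod 4), so O_K = ℤ[(1+√-299)/2] and disc(K) = d = -299.
Since gcd(827, -299) = 1 the prime 827 does not ramify.
Euler's criterion: (-299)^413 mod 827 = 1. Thus (-299|827) = 1.
d is a quadratic residue mod p, hence 827 splits in O_K.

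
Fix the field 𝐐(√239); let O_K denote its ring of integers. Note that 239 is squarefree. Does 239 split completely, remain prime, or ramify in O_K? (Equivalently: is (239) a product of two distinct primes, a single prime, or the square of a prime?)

Since 239 ≢ 1 mod 4, the ring of integers is ℤ[√239] with discriminant 4·239 = 956.
239 divides disc(K) = 956, so 239 ramifies.

239 is ramified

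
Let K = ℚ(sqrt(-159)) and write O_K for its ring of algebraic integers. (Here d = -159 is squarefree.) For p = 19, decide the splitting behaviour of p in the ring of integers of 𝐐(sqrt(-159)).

d = -159 ≡ 1 (mod 4), so O_K = ℤ[(1+√-159)/2] and disc(K) = d = -159.
19 ∤ -159, so 19 is unramified.
Legendre symbol by Euler's criterion: (-159/19) ≡ (-159)^9 ≡ 18 (mod 19), i.e. (-159/19) = -1.
(-159/19) = -1, so 19 is inert.

inert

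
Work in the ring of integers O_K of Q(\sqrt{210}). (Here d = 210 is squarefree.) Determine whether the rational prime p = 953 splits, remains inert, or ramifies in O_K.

p splits

210 mod 4 = 2, hence disc K = 4·210 = 840 and O_K = ℤ[√210].
Since gcd(953, 840) = 1 the prime 953 does not ramify.
(210/953) = 210^476 mod 953 = 1, giving Legendre symbol 1.
d is a quadratic residue mod p, hence 953 splits in O_K.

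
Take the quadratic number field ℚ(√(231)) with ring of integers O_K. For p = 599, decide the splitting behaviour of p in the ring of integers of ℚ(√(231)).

split

d = 231 ≡ 3 (mod 4), so O_K = ℤ[√231] and disc(K) = 4d = 924.
599 ∤ 924, so 599 is unramified.
Compute (231/599) via Euler: 231^((599-1)/2) mod 599 = 1, so (231/599) = 1.
d is a quadratic residue mod p, hence 599 splits in O_K.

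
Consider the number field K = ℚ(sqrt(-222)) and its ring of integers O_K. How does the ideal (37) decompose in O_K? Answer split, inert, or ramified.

ramified

-222 mod 4 = 2, hence disc K = 4·(-222) = -888 and O_K = ℤ[√-222].
37 divides disc(K) = -888, so 37 ramifies.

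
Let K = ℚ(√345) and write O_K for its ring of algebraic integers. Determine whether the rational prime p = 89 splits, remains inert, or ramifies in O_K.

splits completely

345 mod 4 = 1, hence disc K = 345 and O_K = ℤ[(1+√345)/2].
89 ∤ 345, so 89 is unramified.
Legendre symbol by Euler's criterion: (345/89) ≡ 345^44 ≡ 1 (mod 89), i.e. (345/89) = 1.
(345/89) = 1, so 89 splits.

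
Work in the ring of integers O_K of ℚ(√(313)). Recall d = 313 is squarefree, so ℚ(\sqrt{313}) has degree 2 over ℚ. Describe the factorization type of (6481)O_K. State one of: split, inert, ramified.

inert — (6481) stays prime in O_K

Since 313 ≡ 1 mod 4, the ring of integers is ℤ[(1+√313)/2] with discriminant 313.
Since gcd(6481, 313) = 1 the prime 6481 does not ramify.
(313/6481) = 313^3240 mod 6481 = 6480, giving Legendre symbol -1.
(313/6481) = -1, so 6481 is inert.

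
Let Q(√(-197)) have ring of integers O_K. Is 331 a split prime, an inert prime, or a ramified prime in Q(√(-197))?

p is inert

-197 mod 4 = 3, hence disc K = 4·(-197) = -788 and O_K = ℤ[√-197].
331 ∤ -788, so 331 is unramified.
Euler's criterion: (-197)^165 mod 331 = 330. Thus (-197|331) = -1.
d is a non-residue mod p, hence 331 remains inert in O_K.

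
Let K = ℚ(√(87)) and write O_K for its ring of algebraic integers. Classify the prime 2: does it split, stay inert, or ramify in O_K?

d = 87 ≡ 3 (mod 4), so O_K = ℤ[√87] and disc(K) = 4d = 348.
2 divides disc(K) = 348, so 2 ramifies.

ramifies in O_K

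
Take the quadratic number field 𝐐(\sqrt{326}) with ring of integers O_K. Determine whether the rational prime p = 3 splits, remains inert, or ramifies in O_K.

326 mod 4 = 2, hence disc K = 4·326 = 1304 and O_K = ℤ[√326].
disc(K) = 1304 is not divisible by 3; 3 is unramified.
(326/3) = 2^1 mod 3 = 2, giving Legendre symbol -1.
Legendre symbol -1 ⇒ 3 is inert.

p is inert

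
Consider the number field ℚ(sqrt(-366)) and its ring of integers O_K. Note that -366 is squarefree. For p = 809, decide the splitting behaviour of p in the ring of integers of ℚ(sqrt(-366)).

Since -366 ≢ 1 mod 4, the ring of integers is ℤ[√-366] with discriminant 4·(-366) = -1464.
809 ∤ -1464, so 809 is unramified.
Euler's criterion: (-366)^404 mod 809 = 808. Thus (-366|809) = -1.
Legendre symbol -1 ⇒ 809 is inert.

remains prime (inert)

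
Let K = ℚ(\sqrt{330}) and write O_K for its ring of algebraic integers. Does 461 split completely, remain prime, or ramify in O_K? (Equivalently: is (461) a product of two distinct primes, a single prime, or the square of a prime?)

inert — (461) stays prime in O_K

Since 330 ≢ 1 mod 4, the ring of integers is ℤ[√330] with discriminant 4·330 = 1320.
461 ∤ 1320, so 461 is unramified.
Compute (330/461) via Euler: 330^((461-1)/2) mod 461 = 460, so (330/461) = -1.
d is a non-residue mod p, hence 461 remains inert in O_K.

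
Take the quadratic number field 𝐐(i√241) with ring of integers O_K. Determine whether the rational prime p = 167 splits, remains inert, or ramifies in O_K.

p splits

Since -241 ≢ 1 mod 4, the ring of integers is ℤ[√-241] with discriminant 4·(-241) = -964.
disc(K) = -964 is not divisible by 167; 167 is unramified.
Legendre symbol by Euler's criterion: (-241/167) ≡ (-241)^83 ≡ 1 (mod 167), i.e. (-241/167) = 1.
d is a quadratic residue mod p, hence 167 splits in O_K.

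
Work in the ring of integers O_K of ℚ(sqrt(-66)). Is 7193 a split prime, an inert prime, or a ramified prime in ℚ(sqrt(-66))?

d = -66 ≡ 2 (mod 4), so O_K = ℤ[√-66] and disc(K) = 4d = -264.
7193 ∤ -264, so 7193 is unramified.
(-66/7193) = 7127^3596 mod 7193 = 1, giving Legendre symbol 1.
d is a quadratic residue mod p, hence 7193 splits in O_K.

split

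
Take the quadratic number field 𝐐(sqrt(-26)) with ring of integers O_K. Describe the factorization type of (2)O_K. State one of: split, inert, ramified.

ramified — (2) = 𝔭²

Since -26 ≢ 1 mod 4, the ring of integers is ℤ[√-26] with discriminant 4·(-26) = -104.
2 divides disc(K) = -104, so 2 ramifies.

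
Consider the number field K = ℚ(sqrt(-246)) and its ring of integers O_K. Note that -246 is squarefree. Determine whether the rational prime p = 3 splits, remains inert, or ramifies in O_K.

Since -246 ≢ 1 mod 4, the ring of integers is ℤ[√-246] with discriminant 4·(-246) = -984.
Ramification test: 3 | -984. The prime 3 ramifies in K.

ramified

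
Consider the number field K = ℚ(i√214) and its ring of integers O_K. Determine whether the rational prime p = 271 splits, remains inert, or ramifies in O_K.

split

Since -214 ≢ 1 mod 4, the ring of integers is ℤ[√-214] with discriminant 4·(-214) = -856.
Since gcd(271, -856) = 1 the prime 271 does not ramify.
Compute (-214/271) via Euler: 57^((271-1)/2) mod 271 = 1, so (-214/271) = 1.
Legendre symbol 1 ⇒ 271 is split.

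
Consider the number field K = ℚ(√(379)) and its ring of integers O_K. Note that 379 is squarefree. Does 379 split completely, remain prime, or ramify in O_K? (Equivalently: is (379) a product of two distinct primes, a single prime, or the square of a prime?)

ramified — (379) = 𝔭²

Since 379 ≢ 1 mod 4, the ring of integers is ℤ[√379] with discriminant 4·379 = 1516.
Ramification test: 379 | 1516. The prime 379 ramifies in K.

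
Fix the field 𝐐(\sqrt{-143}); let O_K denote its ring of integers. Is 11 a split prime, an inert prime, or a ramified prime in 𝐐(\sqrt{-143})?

11 is ramified

d = -143 ≡ 1 (mod 4), so O_K = ℤ[(1+√-143)/2] and disc(K) = d = -143.
11 divides disc(K) = -143, so 11 ramifies.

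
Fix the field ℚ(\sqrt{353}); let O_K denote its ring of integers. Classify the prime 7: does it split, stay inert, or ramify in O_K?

Since 353 ≡ 1 mod 4, the ring of integers is ℤ[(1+√353)/2] with discriminant 353.
Since gcd(7, 353) = 1 the prime 7 does not ramify.
(353/7) = 3^3 mod 7 = 6, giving Legendre symbol -1.
Legendre symbol -1 ⇒ 7 is inert.

inert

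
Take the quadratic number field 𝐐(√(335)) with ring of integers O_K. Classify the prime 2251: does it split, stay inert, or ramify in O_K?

p is inert

d = 335 ≡ 3 (mod 4), so O_K = ℤ[√335] and disc(K) = 4d = 1340.
2251 ∤ 1340, so 2251 is unramified.
Compute (335/2251) via Euler: 335^((2251-1)/2) mod 2251 = 2250, so (335/2251) = -1.
Legendre symbol -1 ⇒ 2251 is inert.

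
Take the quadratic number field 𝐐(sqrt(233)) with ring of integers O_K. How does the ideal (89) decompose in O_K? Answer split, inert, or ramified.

p splits

233 mod 4 = 1, hence disc K = 233 and O_K = ℤ[(1+√233)/2].
89 ∤ 233, so 89 is unramified.
Compute (233/89) via Euler: 55^((89-1)/2) mod 89 = 1, so (233/89) = 1.
(233/89) = 1, so 89 splits.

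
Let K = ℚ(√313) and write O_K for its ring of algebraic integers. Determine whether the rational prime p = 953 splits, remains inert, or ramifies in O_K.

d = 313 ≡ 1 (mod 4), so O_K = ℤ[(1+√313)/2] and disc(K) = d = 313.
Since gcd(953, 313) = 1 the prime 953 does not ramify.
Legendre symbol by Euler's criterion: (313/953) ≡ 313^476 ≡ 952 (mod 953), i.e. (313/953) = -1.
Legendre symbol -1 ⇒ 953 is inert.

inert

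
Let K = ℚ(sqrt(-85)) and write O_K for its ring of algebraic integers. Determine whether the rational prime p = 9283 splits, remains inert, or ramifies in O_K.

9283 splits in O_K

-85 mod 4 = 3, hence disc K = 4·(-85) = -340 and O_K = ℤ[√-85].
disc(K) = -340 is not divisible by 9283; 9283 is unramified.
(-85/9283) = 9198^4641 mod 9283 = 1, giving Legendre symbol 1.
Legendre symbol 1 ⇒ 9283 is split.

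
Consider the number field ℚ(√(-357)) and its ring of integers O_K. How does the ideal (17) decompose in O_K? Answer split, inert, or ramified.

-357 mod 4 = 3, hence disc K = 4·(-357) = -1428 and O_K = ℤ[√-357].
Ramification test: 17 | -1428. The prime 17 ramifies in K.

p ramifies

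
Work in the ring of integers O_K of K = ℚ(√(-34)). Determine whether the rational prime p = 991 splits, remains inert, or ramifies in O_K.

d = -34 ≡ 2 (mod 4), so O_K = ℤ[√-34] and disc(K) = 4d = -136.
Since gcd(991, -136) = 1 the prime 991 does not ramify.
Legendre symbol by Euler's criterion: (-34/991) ≡ (-34)^495 ≡ 1 (mod 991), i.e. (-34/991) = 1.
Legendre symbol 1 ⇒ 991 is split.

split — (991) = 𝔭₁𝔭₂ with 𝔭₁ ≠ 𝔭₂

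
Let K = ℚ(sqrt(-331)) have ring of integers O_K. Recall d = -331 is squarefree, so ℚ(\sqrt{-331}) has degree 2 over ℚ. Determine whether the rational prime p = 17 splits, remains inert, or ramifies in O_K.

d = -331 ≡ 1 (mod 4), so O_K = ℤ[(1+√-331)/2] and disc(K) = d = -331.
disc(K) = -331 is not divisible by 17; 17 is unramified.
Compute (-331/17) via Euler: 9^((17-1)/2) mod 17 = 1, so (-331/17) = 1.
(-331/17) = 1, so 17 splits.

p splits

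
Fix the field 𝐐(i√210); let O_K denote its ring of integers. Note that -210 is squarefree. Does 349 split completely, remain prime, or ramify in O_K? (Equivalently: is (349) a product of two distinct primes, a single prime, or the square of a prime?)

split — (349) = 𝔭₁𝔭₂ with 𝔭₁ ≠ 𝔭₂

d = -210 ≡ 2 (mod 4), so O_K = ℤ[√-210] and disc(K) = 4d = -840.
disc(K) = -840 is not divisible by 349; 349 is unramified.
Euler's criterion: (-210)^174 mod 349 = 1. Thus (-210|349) = 1.
d is a quadratic residue mod p, hence 349 splits in O_K.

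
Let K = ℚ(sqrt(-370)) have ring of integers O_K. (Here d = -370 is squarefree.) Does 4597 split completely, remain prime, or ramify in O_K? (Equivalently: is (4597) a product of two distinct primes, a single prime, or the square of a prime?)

-370 mod 4 = 2, hence disc K = 4·(-370) = -1480 and O_K = ℤ[√-370].
disc(K) = -1480 is not divisible by 4597; 4597 is unramified.
(-370/4597) = 4227^2298 mod 4597 = 1, giving Legendre symbol 1.
d is a quadratic residue mod p, hence 4597 splits in O_K.

4597 splits in O_K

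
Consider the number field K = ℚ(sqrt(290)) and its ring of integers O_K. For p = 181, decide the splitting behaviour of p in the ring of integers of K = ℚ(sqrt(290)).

inert

290 mod 4 = 2, hence disc K = 4·290 = 1160 and O_K = ℤ[√290].
disc(K) = 1160 is not divisible by 181; 181 is unramified.
Legendre symbol by Euler's criterion: (290/181) ≡ 290^90 ≡ 180 (mod 181), i.e. (290/181) = -1.
d is a non-residue mod p, hence 181 remains inert in O_K.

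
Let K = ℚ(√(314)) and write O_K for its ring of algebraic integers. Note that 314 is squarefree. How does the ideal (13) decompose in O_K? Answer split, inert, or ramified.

remains prime (inert)

d = 314 ≡ 2 (mod 4), so O_K = ℤ[√314] and disc(K) = 4d = 1256.
13 ∤ 1256, so 13 is unramified.
Compute (314/13) via Euler: 2^((13-1)/2) mod 13 = 12, so (314/13) = -1.
d is a non-residue mod p, hence 13 remains inert in O_K.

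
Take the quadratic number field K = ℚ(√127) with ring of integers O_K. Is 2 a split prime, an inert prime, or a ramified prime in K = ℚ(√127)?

p ramifies

Since 127 ≢ 1 mod 4, the ring of integers is ℤ[√127] with discriminant 4·127 = 508.
disc(K) = 508 = 2·254, so p = 2 is ramified.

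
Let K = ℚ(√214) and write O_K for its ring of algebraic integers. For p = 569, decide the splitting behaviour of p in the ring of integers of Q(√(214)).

split

Since 214 ≢ 1 mod 4, the ring of integers is ℤ[√214] with discriminant 4·214 = 856.
Since gcd(569, 856) = 1 the prime 569 does not ramify.
(214/569) = 214^284 mod 569 = 1, giving Legendre symbol 1.
d is a quadratic residue mod p, hence 569 splits in O_K.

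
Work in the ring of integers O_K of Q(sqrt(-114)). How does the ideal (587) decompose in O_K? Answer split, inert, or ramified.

inert — (587) stays prime in O_K

Since -114 ≢ 1 mod 4, the ring of integers is ℤ[√-114] with discriminant 4·(-114) = -456.
587 ∤ -456, so 587 is unramified.
(-114/587) = 473^293 mod 587 = 586, giving Legendre symbol -1.
d is a non-residue mod p, hence 587 remains inert in O_K.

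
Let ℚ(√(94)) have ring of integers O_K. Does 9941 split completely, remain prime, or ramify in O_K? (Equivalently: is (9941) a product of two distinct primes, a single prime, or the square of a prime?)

Since 94 ≢ 1 mod 4, the ring of integers is ℤ[√94] with discriminant 4·94 = 376.
Since gcd(9941, 376) = 1 the prime 9941 does not ramify.
(94/9941) = 94^4970 mod 9941 = 9940, giving Legendre symbol -1.
d is a non-residue mod p, hence 9941 remains inert in O_K.

remains prime (inert)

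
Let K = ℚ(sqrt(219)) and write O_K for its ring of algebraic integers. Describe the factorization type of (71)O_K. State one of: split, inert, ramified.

split — (71) = 𝔭₁𝔭₂ with 𝔭₁ ≠ 𝔭₂

Since 219 ≢ 1 mod 4, the ring of integers is ℤ[√219] with discriminant 4·219 = 876.
Since gcd(71, 876) = 1 the prime 71 does not ramify.
Euler's criterion: 219^35 mod 71 = 1. Thus (219|71) = 1.
d is a quadratic residue mod p, hence 71 splits in O_K.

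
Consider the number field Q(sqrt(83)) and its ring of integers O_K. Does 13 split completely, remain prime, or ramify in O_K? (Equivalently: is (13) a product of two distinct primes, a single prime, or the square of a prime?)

Since 83 ≢ 1 mod 4, the ring of integers is ℤ[√83] with discriminant 4·83 = 332.
disc(K) = 332 is not divisible by 13; 13 is unramified.
(83/13) = 5^6 mod 13 = 12, giving Legendre symbol -1.
(83/13) = -1, so 13 is inert.

inert — (13) stays prime in O_K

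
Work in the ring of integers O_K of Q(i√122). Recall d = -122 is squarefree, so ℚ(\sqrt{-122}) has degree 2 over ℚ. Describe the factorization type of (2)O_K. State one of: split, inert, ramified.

ramified — (2) = 𝔭²

-122 mod 4 = 2, hence disc K = 4·(-122) = -488 and O_K = ℤ[√-122].
disc(K) = -488 = 2·(-244), so p = 2 is ramified.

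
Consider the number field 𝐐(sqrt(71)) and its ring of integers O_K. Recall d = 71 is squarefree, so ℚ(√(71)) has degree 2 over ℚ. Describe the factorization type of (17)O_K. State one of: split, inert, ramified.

Since 71 ≢ 1 mod 4, the ring of integers is ℤ[√71] with discriminant 4·71 = 284.
Since gcd(17, 284) = 1 the prime 17 does not ramify.
Compute (71/17) via Euler: 3^((17-1)/2) mod 17 = 16, so (71/17) = -1.
Legendre symbol -1 ⇒ 17 is inert.

remains prime (inert)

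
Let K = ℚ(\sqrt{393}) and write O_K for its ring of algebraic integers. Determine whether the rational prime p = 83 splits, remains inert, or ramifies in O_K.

split — (83) = 𝔭₁𝔭₂ with 𝔭₁ ≠ 𝔭₂

Since 393 ≡ 1 mod 4, the ring of integers is ℤ[(1+√393)/2] with discriminant 393.
Since gcd(83, 393) = 1 the prime 83 does not ramify.
Euler's criterion: 393^41 mod 83 = 1. Thus (393|83) = 1.
(393/83) = 1, so 83 splits.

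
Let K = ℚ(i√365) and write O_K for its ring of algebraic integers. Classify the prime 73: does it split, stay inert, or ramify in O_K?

73 is ramified

Since -365 ≢ 1 mod 4, the ring of integers is ℤ[√-365] with discriminant 4·(-365) = -1460.
73 divides disc(K) = -1460, so 73 ramifies.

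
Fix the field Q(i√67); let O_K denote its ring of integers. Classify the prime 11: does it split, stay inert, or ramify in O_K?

11 remains inert

-67 mod 4 = 1, hence disc K = -67 and O_K = ℤ[(1+√-67)/2].
disc(K) = -67 is not divisible by 11; 11 is unramified.
Euler's criterion: (-67)^5 mod 11 = 10. Thus (-67|11) = -1.
Legendre symbol -1 ⇒ 11 is inert.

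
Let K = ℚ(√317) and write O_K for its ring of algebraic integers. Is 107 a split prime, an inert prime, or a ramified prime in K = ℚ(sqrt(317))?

317 mod 4 = 1, hence disc K = 317 and O_K = ℤ[(1+√317)/2].
107 ∤ 317, so 107 is unramified.
Euler's criterion: 317^53 mod 107 = 106. Thus (317|107) = -1.
d is a non-residue mod p, hence 107 remains inert in O_K.

107 remains inert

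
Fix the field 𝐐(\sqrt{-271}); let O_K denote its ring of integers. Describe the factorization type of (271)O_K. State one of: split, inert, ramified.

ramifies in O_K

-271 mod 4 = 1, hence disc K = -271 and O_K = ℤ[(1+√-271)/2].
271 divides disc(K) = -271, so 271 ramifies.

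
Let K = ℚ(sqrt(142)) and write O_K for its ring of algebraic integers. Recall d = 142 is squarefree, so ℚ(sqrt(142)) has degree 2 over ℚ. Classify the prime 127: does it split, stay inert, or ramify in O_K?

d = 142 ≡ 2 (mod 4), so O_K = ℤ[√142] and disc(K) = 4d = 568.
Since gcd(127, 568) = 1 the prime 127 does not ramify.
Euler's criterion: 142^63 mod 127 = 1. Thus (142|127) = 1.
d is a quadratic residue mod p, hence 127 splits in O_K.

splits completely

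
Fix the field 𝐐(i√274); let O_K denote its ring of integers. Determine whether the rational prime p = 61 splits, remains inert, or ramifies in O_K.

inert — (61) stays prime in O_K

Since -274 ≢ 1 mod 4, the ring of integers is ℤ[√-274] with discriminant 4·(-274) = -1096.
61 ∤ -1096, so 61 is unramified.
Legendre symbol by Euler's criterion: (-274/61) ≡ (-274)^30 ≡ 60 (mod 61), i.e. (-274/61) = -1.
Legendre symbol -1 ⇒ 61 is inert.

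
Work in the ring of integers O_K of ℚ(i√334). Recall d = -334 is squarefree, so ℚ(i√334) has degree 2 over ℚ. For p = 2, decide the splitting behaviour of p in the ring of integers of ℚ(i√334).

p ramifies

Since -334 ≢ 1 mod 4, the ring of integers is ℤ[√-334] with discriminant 4·(-334) = -1336.
2 divides disc(K) = -1336, so 2 ramifies.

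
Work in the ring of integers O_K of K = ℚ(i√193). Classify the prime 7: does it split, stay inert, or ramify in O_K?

Since -193 ≢ 1 mod 4, the ring of integers is ℤ[√-193] with discriminant 4·(-193) = -772.
7 ∤ -772, so 7 is unramified.
Compute (-193/7) via Euler: 3^((7-1)/2) mod 7 = 6, so (-193/7) = -1.
(-193/7) = -1, so 7 is inert.

inert — (7) stays prime in O_K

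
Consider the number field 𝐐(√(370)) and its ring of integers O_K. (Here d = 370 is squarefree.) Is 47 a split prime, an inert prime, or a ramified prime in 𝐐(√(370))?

d = 370 ≡ 2 (mod 4), so O_K = ℤ[√370] and disc(K) = 4d = 1480.
disc(K) = 1480 is not divisible by 47; 47 is unramified.
Legendre symbol by Euler's criterion: (370/47) ≡ 370^23 ≡ 46 (mod 47), i.e. (370/47) = -1.
(370/47) = -1, so 47 is inert.

inert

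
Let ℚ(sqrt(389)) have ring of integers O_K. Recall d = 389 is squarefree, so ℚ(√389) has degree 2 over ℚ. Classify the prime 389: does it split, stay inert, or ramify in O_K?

389 mod 4 = 1, hence disc K = 389 and O_K = ℤ[(1+√389)/2].
389 divides disc(K) = 389, so 389 ramifies.

ramified — (389) = 𝔭²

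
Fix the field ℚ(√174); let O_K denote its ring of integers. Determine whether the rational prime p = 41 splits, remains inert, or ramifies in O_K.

174 mod 4 = 2, hence disc K = 4·174 = 696 and O_K = ℤ[√174].
41 ∤ 696, so 41 is unramified.
Legendre symbol by Euler's criterion: (174/41) ≡ 174^20 ≡ 1 (mod 41), i.e. (174/41) = 1.
Legendre symbol 1 ⇒ 41 is split.

splits completely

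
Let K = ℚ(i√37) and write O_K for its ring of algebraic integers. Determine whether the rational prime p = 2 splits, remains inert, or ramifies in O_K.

-37 mod 4 = 3, hence disc K = 4·(-37) = -148 and O_K = ℤ[√-37].
disc(K) = -148 = 2·(-74), so p = 2 is ramified.

ramified — (2) = 𝔭²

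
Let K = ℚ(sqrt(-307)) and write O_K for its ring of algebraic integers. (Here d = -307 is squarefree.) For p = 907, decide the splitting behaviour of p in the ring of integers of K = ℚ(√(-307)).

d = -307 ≡ 1 (mod 4), so O_K = ℤ[(1+√-307)/2] and disc(K) = d = -307.
Since gcd(907, -307) = 1 the prime 907 does not ramify.
Compute (-307/907) via Euler: 600^((907-1)/2) mod 907 = 1, so (-307/907) = 1.
Legendre symbol 1 ⇒ 907 is split.

split — (907) = 𝔭₁𝔭₂ with 𝔭₁ ≠ 𝔭₂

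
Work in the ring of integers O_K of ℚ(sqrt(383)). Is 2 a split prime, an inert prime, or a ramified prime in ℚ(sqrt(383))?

383 mod 4 = 3, hence disc K = 4·383 = 1532 and O_K = ℤ[√383].
Ramification test: 2 | 1532. The prime 2 ramifies in K.

2 is ramified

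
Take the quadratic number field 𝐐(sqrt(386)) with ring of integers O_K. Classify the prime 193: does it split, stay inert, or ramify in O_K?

386 mod 4 = 2, hence disc K = 4·386 = 1544 and O_K = ℤ[√386].
disc(K) = 1544 = 193·8, so p = 193 is ramified.

p ramifies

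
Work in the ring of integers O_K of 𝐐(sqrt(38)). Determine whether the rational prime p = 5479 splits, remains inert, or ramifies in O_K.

5479 remains inert

38 mod 4 = 2, hence disc K = 4·38 = 152 and O_K = ℤ[√38].
disc(K) = 152 is not divisible by 5479; 5479 is unramified.
Euler's criterion: 38^2739 mod 5479 = 5478. Thus (38|5479) = -1.
d is a non-residue mod p, hence 5479 remains inert in O_K.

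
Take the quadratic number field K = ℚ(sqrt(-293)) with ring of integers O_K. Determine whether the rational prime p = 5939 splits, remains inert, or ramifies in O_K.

-293 mod 4 = 3, hence disc K = 4·(-293) = -1172 and O_K = ℤ[√-293].
Since gcd(5939, -1172) = 1 the prime 5939 does not ramify.
Legendre symbol by Euler's criterion: (-293/5939) ≡ (-293)^2969 ≡ 1 (mod 5939), i.e. (-293/5939) = 1.
d is a quadratic residue mod p, hence 5939 splits in O_K.

5939 splits in O_K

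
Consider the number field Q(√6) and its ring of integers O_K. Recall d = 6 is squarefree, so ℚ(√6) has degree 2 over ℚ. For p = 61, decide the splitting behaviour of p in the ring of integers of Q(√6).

Since 6 ≢ 1 mod 4, the ring of integers is ℤ[√6] with discriminant 4·6 = 24.
61 ∤ 24, so 61 is unramified.
Euler's criterion: 6^30 mod 61 = 60. Thus (6|61) = -1.
(6/61) = -1, so 61 is inert.

inert — (61) stays prime in O_K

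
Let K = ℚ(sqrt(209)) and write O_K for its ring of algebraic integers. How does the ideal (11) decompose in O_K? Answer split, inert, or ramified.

11 is ramified

209 mod 4 = 1, hence disc K = 209 and O_K = ℤ[(1+√209)/2].
Ramification test: 11 | 209. The prime 11 ramifies in K.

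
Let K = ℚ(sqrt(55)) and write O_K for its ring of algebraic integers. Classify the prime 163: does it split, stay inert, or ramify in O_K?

splits completely

Since 55 ≢ 1 mod 4, the ring of integers is ℤ[√55] with discriminant 4·55 = 220.
disc(K) = 220 is not divisible by 163; 163 is unramified.
(55/163) = 55^81 mod 163 = 1, giving Legendre symbol 1.
Legendre symbol 1 ⇒ 163 is split.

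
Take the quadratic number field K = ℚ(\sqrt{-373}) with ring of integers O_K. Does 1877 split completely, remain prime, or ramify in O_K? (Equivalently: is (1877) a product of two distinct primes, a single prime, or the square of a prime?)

1877 splits in O_K

Since -373 ≢ 1 mod 4, the ring of integers is ℤ[√-373] with discriminant 4·(-373) = -1492.
disc(K) = -1492 is not divisible by 1877; 1877 is unramified.
Euler's criterion: (-373)^938 mod 1877 = 1. Thus (-373|1877) = 1.
(-373/1877) = 1, so 1877 splits.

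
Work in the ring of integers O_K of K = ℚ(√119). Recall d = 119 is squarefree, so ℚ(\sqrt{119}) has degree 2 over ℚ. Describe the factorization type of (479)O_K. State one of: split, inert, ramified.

d = 119 ≡ 3 (mod 4), so O_K = ℤ[√119] and disc(K) = 4d = 476.
479 ∤ 476, so 479 is unramified.
Legendre symbol by Euler's criterion: (119/479) ≡ 119^239 ≡ 478 (mod 479), i.e. (119/479) = -1.
(119/479) = -1, so 479 is inert.

inert — (479) stays prime in O_K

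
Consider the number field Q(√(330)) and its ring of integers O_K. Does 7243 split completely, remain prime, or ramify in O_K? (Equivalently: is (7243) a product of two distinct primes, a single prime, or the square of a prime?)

d = 330 ≡ 2 (mod 4), so O_K = ℤ[√330] and disc(K) = 4d = 1320.
disc(K) = 1320 is not divisible by 7243; 7243 is unramified.
(330/7243) = 330^3621 mod 7243 = 1, giving Legendre symbol 1.
d is a quadratic residue mod p, hence 7243 splits in O_K.

split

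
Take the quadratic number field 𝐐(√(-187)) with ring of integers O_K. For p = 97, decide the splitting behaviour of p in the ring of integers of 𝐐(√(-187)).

Since -187 ≡ 1 mod 4, the ring of integers is ℤ[(1+√-187)/2] with discriminant -187.
disc(K) = -187 is not divisible by 97; 97 is unramified.
Legendre symbol by Euler's criterion: (-187/97) ≡ (-187)^48 ≡ 96 (mod 97), i.e. (-187/97) = -1.
(-187/97) = -1, so 97 is inert.

inert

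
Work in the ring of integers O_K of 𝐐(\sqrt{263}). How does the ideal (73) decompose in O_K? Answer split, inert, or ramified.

remains prime (inert)

Since 263 ≢ 1 mod 4, the ring of integers is ℤ[√263] with discriminant 4·263 = 1052.
Since gcd(73, 1052) = 1 the prime 73 does not ramify.
Compute (263/73) via Euler: 44^((73-1)/2) mod 73 = 72, so (263/73) = -1.
(263/73) = -1, so 73 is inert.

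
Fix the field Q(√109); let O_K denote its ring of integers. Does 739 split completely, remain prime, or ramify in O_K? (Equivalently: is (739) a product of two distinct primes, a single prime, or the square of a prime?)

739 remains inert

Since 109 ≡ 1 mod 4, the ring of integers is ℤ[(1+√109)/2] with discriminant 109.
disc(K) = 109 is not divisible by 739; 739 is unramified.
Euler's criterion: 109^369 mod 739 = 738. Thus (109|739) = -1.
d is a non-residue mod p, hence 739 remains inert in O_K.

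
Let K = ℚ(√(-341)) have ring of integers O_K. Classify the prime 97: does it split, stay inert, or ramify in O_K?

splits completely

d = -341 ≡ 3 (mod 4), so O_K = ℤ[√-341] and disc(K) = 4d = -1364.
Since gcd(97, -1364) = 1 the prime 97 does not ramify.
Euler's criterion: (-341)^48 mod 97 = 1. Thus (-341|97) = 1.
Legendre symbol 1 ⇒ 97 is split.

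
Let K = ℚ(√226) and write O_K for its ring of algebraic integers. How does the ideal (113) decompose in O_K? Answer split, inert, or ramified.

226 mod 4 = 2, hence disc K = 4·226 = 904 and O_K = ℤ[√226].
Ramification test: 113 | 904. The prime 113 ramifies in K.

ramified — (113) = 𝔭²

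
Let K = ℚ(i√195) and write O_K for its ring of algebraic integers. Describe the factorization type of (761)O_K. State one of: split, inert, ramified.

761 splits in O_K

Since -195 ≡ 1 mod 4, the ring of integers is ℤ[(1+√-195)/2] with discriminant -195.
761 ∤ -195, so 761 is unramified.
Euler's criterion: (-195)^380 mod 761 = 1. Thus (-195|761) = 1.
d is a quadratic residue mod p, hence 761 splits in O_K.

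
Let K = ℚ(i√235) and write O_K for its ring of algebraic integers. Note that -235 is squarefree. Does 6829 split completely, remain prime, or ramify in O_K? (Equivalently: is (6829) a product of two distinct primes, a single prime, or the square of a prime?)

splits completely

-235 mod 4 = 1, hence disc K = -235 and O_K = ℤ[(1+√-235)/2].
6829 ∤ -235, so 6829 is unramified.
Legendre symbol by Euler's criterion: (-235/6829) ≡ (-235)^3414 ≡ 1 (mod 6829), i.e. (-235/6829) = 1.
Legendre symbol 1 ⇒ 6829 is split.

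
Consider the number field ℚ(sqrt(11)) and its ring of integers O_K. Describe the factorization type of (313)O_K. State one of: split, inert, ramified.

Since 11 ≢ 1 mod 4, the ring of integers is ℤ[√11] with discriminant 4·11 = 44.
disc(K) = 44 is not divisible by 313; 313 is unramified.
Legendre symbol by Euler's criterion: (11/313) ≡ 11^156 ≡ 1 (mod 313), i.e. (11/313) = 1.
Legendre symbol 1 ⇒ 313 is split.

split — (313) = 𝔭₁𝔭₂ with 𝔭₁ ≠ 𝔭₂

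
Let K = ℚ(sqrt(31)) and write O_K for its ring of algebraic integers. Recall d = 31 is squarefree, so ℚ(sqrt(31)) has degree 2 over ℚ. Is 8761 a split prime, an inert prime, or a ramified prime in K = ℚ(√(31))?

p splits

31 mod 4 = 3, hence disc K = 4·31 = 124 and O_K = ℤ[√31].
disc(K) = 124 is not divisible by 8761; 8761 is unramified.
(31/8761) = 31^4380 mod 8761 = 1, giving Legendre symbol 1.
(31/8761) = 1, so 8761 splits.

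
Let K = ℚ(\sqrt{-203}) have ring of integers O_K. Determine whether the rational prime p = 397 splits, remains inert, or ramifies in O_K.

d = -203 ≡ 1 (mod 4), so O_K = ℤ[(1+√-203)/2] and disc(K) = d = -203.
397 ∤ -203, so 397 is unramified.
Euler's criterion: (-203)^198 mod 397 = 396. Thus (-203|397) = -1.
d is a non-residue mod p, hence 397 remains inert in O_K.

remains prime (inert)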